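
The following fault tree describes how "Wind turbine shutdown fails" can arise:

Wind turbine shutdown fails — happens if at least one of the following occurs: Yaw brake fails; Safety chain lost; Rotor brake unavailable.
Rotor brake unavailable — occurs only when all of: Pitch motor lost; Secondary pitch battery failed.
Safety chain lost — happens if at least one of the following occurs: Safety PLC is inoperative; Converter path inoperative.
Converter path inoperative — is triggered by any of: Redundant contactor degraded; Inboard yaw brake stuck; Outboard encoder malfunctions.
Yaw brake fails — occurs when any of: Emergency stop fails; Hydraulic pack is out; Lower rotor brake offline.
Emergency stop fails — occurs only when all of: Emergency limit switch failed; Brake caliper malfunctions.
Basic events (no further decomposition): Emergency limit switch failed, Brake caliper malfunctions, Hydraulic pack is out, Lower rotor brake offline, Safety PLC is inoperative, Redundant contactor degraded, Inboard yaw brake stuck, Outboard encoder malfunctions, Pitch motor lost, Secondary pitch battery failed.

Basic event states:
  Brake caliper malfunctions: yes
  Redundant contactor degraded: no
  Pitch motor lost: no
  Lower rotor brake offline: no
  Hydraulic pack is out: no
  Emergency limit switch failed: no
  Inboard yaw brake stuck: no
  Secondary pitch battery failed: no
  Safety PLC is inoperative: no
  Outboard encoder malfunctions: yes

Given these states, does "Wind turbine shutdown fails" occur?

Emergency stop fails [AND]: Emergency limit switch failed=not, Brake caliper malfunctions=occurs → not all inputs occur → does not occur.
Yaw brake fails [OR]: Emergency stop fails=not, Hydraulic pack is out=not, Lower rotor brake offline=not → no input occurs → does not occur.
Converter path inoperative [OR]: Redundant contactor degraded=not, Inboard yaw brake stuck=not, Outboard encoder malfunctions=occurs → at least one input occurs → occurs.
Safety chain lost [OR]: Safety PLC is inoperative=not, Converter path inoperative=occurs → at least one input occurs → occurs.
Rotor brake unavailable [AND]: Pitch motor lost=not, Secondary pitch battery failed=not → not all inputs occur → does not occur.
Wind turbine shutdown fails [OR]: Yaw brake fails=not, Safety chain lost=occurs, Rotor brake unavailable=not → at least one input occurs → occurs.

Yes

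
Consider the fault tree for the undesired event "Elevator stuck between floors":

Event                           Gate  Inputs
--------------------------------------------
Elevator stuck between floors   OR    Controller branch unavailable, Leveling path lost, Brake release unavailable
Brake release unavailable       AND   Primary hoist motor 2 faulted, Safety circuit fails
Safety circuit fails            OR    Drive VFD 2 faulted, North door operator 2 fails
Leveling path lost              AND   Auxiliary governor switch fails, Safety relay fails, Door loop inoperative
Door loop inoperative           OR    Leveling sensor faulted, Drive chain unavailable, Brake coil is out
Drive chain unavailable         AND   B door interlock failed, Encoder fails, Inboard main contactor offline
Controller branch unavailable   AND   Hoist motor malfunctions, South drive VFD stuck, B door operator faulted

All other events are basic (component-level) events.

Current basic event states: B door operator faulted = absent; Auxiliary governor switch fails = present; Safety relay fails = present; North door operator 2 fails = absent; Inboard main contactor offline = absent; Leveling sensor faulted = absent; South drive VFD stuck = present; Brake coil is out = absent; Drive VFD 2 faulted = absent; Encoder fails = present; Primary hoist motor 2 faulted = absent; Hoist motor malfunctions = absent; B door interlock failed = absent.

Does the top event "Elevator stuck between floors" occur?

No

Controller branch unavailable [AND]: Hoist motor malfunctions=not, South drive VFD stuck=occurs, B door operator faulted=not → not all inputs occur → does not occur.
Drive chain unavailable [AND]: B door interlock failed=not, Encoder fails=occurs, Inboard main contactor offline=not → not all inputs occur → does not occur.
Door loop inoperative [OR]: Leveling sensor faulted=not, Drive chain unavailable=not, Brake coil is out=not → no input occurs → does not occur.
Leveling path lost [AND]: Auxiliary governor switch fails=occurs, Safety relay fails=occurs, Door loop inoperative=not → not all inputs occur → does not occur.
Safety circuit fails [OR]: Drive VFD 2 faulted=not, North door operator 2 fails=not → no input occurs → does not occur.
Brake release unavailable [AND]: Primary hoist motor 2 faulted=not, Safety circuit fails=not → not all inputs occur → does not occur.
Elevator stuck between floors [OR]: Controller branch unavailable=not, Leveling path lost=not, Brake release unavailable=not → no input occurs → does not occur.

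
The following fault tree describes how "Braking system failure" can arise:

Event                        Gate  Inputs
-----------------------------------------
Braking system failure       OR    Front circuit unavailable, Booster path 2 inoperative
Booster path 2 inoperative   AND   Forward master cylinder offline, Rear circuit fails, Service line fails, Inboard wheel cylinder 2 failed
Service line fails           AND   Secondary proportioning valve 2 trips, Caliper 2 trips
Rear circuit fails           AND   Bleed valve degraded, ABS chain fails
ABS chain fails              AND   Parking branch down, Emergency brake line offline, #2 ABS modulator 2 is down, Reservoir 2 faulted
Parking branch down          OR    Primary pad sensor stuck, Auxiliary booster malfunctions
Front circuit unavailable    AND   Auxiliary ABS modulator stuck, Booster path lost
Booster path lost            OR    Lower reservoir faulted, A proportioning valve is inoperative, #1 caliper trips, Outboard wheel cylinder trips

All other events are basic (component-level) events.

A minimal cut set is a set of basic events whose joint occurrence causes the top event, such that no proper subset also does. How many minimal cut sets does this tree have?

Booster path lost [OR]: union of children's cut sets → 4 cut set(s).
Front circuit unavailable [AND]: one cut set from each child combined → 1 × 4 = 4 cut set(s).
Parking branch down [OR]: union of children's cut sets → 2 cut set(s).
ABS chain fails [AND]: one cut set from each child combined → 2 × 1 × 1 × 1 = 2 cut set(s).
Rear circuit fails [AND]: one cut set from each child combined → 1 × 2 = 2 cut set(s).
Service line fails [AND]: one cut set from each child combined → 1 × 1 = 1 cut set(s).
Booster path 2 inoperative [AND]: one cut set from each child combined → 1 × 2 × 1 × 1 = 2 cut set(s).
Braking system failure [OR]: union of children's cut sets → 6 cut set(s).
Minimal cut sets: {Auxiliary ABS modulator stuck, Lower reservoir faulted}; {A proportioning valve is inoperative, Auxiliary ABS modulator stuck}; {#1 caliper trips, Auxiliary ABS modulator stuck}; {Auxiliary ABS modulator stuck, Outboard wheel cylinder trips}; {#2 ABS modulator 2 is down, Bleed valve degraded, Caliper 2 trips, Emergency brake line offline, Forward master cylinder offline, Inboard wheel cylinder 2 failed, Primary pad sensor stuck, Reservoir 2 faulted, Secondary proportioning valve 2 trips}; {#2 ABS modulator 2 is down, Auxiliary booster malfunctions, Bleed valve degraded, Caliper 2 trips, Emergency brake line offline, Forward master cylinder offline, Inboard wheel cylinder 2 failed, Reservoir 2 faulted, Secondary proportioning valve 2 trips}.

6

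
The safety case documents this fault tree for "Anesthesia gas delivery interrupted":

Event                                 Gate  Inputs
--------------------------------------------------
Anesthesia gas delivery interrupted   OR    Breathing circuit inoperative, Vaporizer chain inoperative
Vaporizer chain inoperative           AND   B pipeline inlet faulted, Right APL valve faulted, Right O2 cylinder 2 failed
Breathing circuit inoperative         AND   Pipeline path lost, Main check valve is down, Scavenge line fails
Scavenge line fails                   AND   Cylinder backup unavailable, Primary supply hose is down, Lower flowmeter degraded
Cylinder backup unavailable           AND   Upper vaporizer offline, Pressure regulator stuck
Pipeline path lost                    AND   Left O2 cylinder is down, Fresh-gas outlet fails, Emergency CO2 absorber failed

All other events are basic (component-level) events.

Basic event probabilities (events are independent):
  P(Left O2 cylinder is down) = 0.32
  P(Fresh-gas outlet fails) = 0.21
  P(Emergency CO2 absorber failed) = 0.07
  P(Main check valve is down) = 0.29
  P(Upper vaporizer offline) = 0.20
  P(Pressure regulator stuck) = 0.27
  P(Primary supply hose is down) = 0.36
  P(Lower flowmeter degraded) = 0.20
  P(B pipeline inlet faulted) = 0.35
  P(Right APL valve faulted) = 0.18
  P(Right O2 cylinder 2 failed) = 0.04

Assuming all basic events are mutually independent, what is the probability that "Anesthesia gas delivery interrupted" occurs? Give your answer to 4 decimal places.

0.0025

P(Pipeline path lost) [AND] = 0.32 × 0.21 × 0.07 = 0.004704
P(Cylinder backup unavailable) [AND] = 0.20 × 0.27 = 0.054000
P(Scavenge line fails) [AND] = 0.054000 × 0.36 × 0.20 = 0.003888
P(Breathing circuit inoperative) [AND] = 0.004704 × 0.29 × 0.003888 = 0.000005
P(Vaporizer chain inoperative) [AND] = 0.35 × 0.18 × 0.04 = 0.002520
P(Anesthesia gas delivery interrupted) [OR] = 1 − (1−0.000005) × (1−0.002520) = 0.002525
Rounded to 4 decimal places: P(Anesthesia gas delivery interrupted) ≈ 0.0025.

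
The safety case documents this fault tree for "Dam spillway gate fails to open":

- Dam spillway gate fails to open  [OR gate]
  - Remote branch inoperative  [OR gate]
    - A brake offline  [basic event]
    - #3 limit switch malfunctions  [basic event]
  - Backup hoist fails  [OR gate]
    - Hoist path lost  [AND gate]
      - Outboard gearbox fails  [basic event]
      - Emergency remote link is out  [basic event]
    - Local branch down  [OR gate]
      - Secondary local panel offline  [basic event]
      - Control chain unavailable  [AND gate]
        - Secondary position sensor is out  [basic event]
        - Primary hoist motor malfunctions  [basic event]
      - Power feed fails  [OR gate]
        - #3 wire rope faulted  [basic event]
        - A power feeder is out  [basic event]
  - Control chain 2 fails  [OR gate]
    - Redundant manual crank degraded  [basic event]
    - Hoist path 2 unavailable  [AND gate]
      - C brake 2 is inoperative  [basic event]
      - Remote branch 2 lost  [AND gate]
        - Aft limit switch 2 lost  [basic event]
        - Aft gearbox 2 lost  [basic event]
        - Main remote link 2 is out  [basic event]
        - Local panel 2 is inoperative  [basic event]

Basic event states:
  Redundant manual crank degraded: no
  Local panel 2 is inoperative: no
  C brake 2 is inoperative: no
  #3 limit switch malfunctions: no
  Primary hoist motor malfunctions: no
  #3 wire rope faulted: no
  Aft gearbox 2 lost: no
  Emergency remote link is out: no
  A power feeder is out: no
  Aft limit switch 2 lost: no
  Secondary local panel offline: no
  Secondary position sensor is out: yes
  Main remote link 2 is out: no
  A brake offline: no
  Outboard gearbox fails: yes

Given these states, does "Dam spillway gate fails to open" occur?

No

Remote branch inoperative [OR]: A brake offline=not, #3 limit switch malfunctions=not → no input occurs → does not occur.
Hoist path lost [AND]: Outboard gearbox fails=occurs, Emergency remote link is out=not → not all inputs occur → does not occur.
Control chain unavailable [AND]: Secondary position sensor is out=occurs, Primary hoist motor malfunctions=not → not all inputs occur → does not occur.
Power feed fails [OR]: #3 wire rope faulted=not, A power feeder is out=not → no input occurs → does not occur.
Local branch down [OR]: Secondary local panel offline=not, Control chain unavailable=not, Power feed fails=not → no input occurs → does not occur.
Backup hoist fails [OR]: Hoist path lost=not, Local branch down=not → no input occurs → does not occur.
Remote branch 2 lost [AND]: Aft limit switch 2 lost=not, Aft gearbox 2 lost=not, Main remote link 2 is out=not, Local panel 2 is inoperative=not → not all inputs occur → does not occur.
Hoist path 2 unavailable [AND]: C brake 2 is inoperative=not, Remote branch 2 lost=not → not all inputs occur → does not occur.
Control chain 2 fails [OR]: Redundant manual crank degraded=not, Hoist path 2 unavailable=not → no input occurs → does not occur.
Dam spillway gate fails to open [OR]: Remote branch inoperative=not, Backup hoist fails=not, Control chain 2 fails=not → no input occurs → does not occur.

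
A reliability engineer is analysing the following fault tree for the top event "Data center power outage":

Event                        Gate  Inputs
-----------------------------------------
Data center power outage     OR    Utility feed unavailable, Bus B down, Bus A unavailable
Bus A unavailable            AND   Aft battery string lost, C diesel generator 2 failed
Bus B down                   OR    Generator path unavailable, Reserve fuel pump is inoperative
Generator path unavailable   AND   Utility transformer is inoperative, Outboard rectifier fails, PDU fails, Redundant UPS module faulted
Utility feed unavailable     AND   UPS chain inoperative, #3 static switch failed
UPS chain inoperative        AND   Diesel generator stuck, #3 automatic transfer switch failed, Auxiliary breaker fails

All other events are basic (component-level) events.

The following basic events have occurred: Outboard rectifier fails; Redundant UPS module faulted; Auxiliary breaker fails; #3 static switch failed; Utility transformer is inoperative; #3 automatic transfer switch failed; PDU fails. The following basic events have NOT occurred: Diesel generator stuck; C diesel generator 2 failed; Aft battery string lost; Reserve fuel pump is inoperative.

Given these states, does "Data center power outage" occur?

Yes

UPS chain inoperative [AND]: Diesel generator stuck=not, #3 automatic transfer switch failed=occurs, Auxiliary breaker fails=occurs → not all inputs occur → does not occur.
Utility feed unavailable [AND]: UPS chain inoperative=not, #3 static switch failed=occurs → not all inputs occur → does not occur.
Generator path unavailable [AND]: Utility transformer is inoperative=occurs, Outboard rectifier fails=occurs, PDU fails=occurs, Redundant UPS module faulted=occurs → all inputs occur → occurs.
Bus B down [OR]: Generator path unavailable=occurs, Reserve fuel pump is inoperative=not → at least one input occurs → occurs.
Bus A unavailable [AND]: Aft battery string lost=not, C diesel generator 2 failed=not → not all inputs occur → does not occur.
Data center power outage [OR]: Utility feed unavailable=not, Bus B down=occurs, Bus A unavailable=not → at least one input occurs → occurs.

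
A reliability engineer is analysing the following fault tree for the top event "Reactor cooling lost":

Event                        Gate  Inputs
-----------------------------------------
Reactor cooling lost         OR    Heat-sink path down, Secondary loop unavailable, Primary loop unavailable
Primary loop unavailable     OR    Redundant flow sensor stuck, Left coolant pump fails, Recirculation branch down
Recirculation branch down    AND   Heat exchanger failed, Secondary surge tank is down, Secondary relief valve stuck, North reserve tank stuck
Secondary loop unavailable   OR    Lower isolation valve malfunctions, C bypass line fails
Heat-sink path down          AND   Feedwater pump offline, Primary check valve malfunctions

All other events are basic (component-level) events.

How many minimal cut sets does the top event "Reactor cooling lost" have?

Heat-sink path down [AND]: one cut set from each child combined → 1 × 1 = 1 cut set(s).
Secondary loop unavailable [OR]: union of children's cut sets → 2 cut set(s).
Recirculation branch down [AND]: one cut set from each child combined → 1 × 1 × 1 × 1 = 1 cut set(s).
Primary loop unavailable [OR]: union of children's cut sets → 3 cut set(s).
Reactor cooling lost [OR]: union of children's cut sets → 6 cut set(s).
Minimal cut sets: {Feedwater pump offline, Primary check valve malfunctions}; {Lower isolation valve malfunctions}; {C bypass line fails}; {Redundant flow sensor stuck}; {Left coolant pump fails}; {Heat exchanger failed, North reserve tank stuck, Secondary relief valve stuck, Secondary surge tank is down}.

6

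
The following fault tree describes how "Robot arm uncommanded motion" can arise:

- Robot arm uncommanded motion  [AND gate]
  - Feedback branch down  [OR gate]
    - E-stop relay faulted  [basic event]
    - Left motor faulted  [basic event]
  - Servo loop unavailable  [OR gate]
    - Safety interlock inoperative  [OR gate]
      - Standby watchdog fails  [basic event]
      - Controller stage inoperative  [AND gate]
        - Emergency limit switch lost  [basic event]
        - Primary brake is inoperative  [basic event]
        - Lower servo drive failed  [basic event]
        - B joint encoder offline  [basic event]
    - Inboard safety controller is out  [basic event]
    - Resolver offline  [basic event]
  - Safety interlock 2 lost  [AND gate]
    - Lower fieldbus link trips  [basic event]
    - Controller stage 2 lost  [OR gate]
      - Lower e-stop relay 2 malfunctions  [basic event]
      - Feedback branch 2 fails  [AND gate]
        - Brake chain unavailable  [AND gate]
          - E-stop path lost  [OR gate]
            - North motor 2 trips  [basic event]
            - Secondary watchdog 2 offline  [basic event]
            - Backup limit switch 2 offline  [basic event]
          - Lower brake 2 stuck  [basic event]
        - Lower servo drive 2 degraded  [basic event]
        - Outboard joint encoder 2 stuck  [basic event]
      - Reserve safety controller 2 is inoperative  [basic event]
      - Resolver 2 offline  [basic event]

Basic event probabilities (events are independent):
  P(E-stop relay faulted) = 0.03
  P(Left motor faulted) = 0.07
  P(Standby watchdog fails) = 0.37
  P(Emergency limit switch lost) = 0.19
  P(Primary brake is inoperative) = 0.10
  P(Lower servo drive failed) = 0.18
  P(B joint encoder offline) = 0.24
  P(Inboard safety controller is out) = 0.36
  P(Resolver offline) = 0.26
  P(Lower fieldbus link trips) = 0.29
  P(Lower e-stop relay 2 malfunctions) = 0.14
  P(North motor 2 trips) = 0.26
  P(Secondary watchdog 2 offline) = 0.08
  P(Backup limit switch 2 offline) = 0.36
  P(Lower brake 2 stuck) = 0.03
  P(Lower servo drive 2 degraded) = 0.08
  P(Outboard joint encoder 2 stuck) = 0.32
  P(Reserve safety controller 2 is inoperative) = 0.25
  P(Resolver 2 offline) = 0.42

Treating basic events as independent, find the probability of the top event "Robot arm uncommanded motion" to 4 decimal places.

P(Feedback branch down) [OR] = 1 − (1−0.03) × (1−0.07) = 0.097900
P(Controller stage inoperative) [AND] = 0.19 × 0.10 × 0.18 × 0.24 = 0.000821
P(Safety interlock inoperative) [OR] = 1 − (1−0.37) × (1−0.000821) = 0.370517
P(Servo loop unavailable) [OR] = 1 − (1−0.370517) × (1−0.36) × (1−0.26) = 0.701877
P(E-stop path lost) [OR] = 1 − (1−0.26) × (1−0.08) × (1−0.36) = 0.564288
P(Brake chain unavailable) [AND] = 0.564288 × 0.03 = 0.016929
P(Feedback branch 2 fails) [AND] = 0.016929 × 0.08 × 0.32 = 0.000433
P(Controller stage 2 lost) [OR] = 1 − (1−0.14) × (1−0.000433) × (1−0.25) × (1−0.42) = 0.626062
P(Safety interlock 2 lost) [AND] = 0.29 × 0.626062 = 0.181558
P(Robot arm uncommanded motion) [AND] = 0.097900 × 0.701877 × 0.181558 = 0.012476
Rounded to 4 decimal places: P(Robot arm uncommanded motion) ≈ 0.0125.

0.0125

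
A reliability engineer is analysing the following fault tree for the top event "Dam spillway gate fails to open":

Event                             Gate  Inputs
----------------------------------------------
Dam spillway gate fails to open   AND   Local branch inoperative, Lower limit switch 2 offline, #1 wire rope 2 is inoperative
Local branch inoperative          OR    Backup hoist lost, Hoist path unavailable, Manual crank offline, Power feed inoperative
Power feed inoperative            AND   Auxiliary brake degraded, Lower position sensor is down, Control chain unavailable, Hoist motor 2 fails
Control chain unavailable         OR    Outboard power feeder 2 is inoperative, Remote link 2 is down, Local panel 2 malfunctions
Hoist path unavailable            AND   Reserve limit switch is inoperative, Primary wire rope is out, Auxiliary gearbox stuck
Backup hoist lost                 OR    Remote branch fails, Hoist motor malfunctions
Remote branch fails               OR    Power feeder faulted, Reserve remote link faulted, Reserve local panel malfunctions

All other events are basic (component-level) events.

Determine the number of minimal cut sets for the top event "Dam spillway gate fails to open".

Remote branch fails [OR]: union of children's cut sets → 3 cut set(s).
Backup hoist lost [OR]: union of children's cut sets → 4 cut set(s).
Hoist path unavailable [AND]: one cut set from each child combined → 1 × 1 × 1 = 1 cut set(s).
Control chain unavailable [OR]: union of children's cut sets → 3 cut set(s).
Power feed inoperative [AND]: one cut set from each child combined → 1 × 1 × 3 × 1 = 3 cut set(s).
Local branch inoperative [OR]: union of children's cut sets → 9 cut set(s).
Dam spillway gate fails to open [AND]: one cut set from each child combined → 9 × 1 × 1 = 9 cut set(s).
Minimal cut sets: {#1 wire rope 2 is inoperative, Lower limit switch 2 offline, Power feeder faulted}; {#1 wire rope 2 is inoperative, Lower limit switch 2 offline, Reserve remote link faulted}; {#1 wire rope 2 is inoperative, Lower limit switch 2 offline, Reserve local panel malfunctions}; {#1 wire rope 2 is inoperative, Hoist motor malfunctions, Lower limit switch 2 offline}; {#1 wire rope 2 is inoperative, Auxiliary gearbox stuck, Lower limit switch 2 offline, Primary wire rope is out, Reserve limit switch is inoperative}; {#1 wire rope 2 is inoperative, Lower limit switch 2 offline, Manual crank offline}; {#1 wire rope 2 is inoperative, Auxiliary brake degraded, Hoist motor 2 fails, Lower limit switch 2 offline, Lower position sensor is down, Outboard power feeder 2 is inoperative}; {#1 wire rope 2 is inoperative, Auxiliary brake degraded, Hoist motor 2 fails, Lower limit switch 2 offline, Lower position sensor is down, Remote link 2 is down}; {#1 wire rope 2 is inoperative, Auxiliary brake degraded, Hoist motor 2 fails, Local panel 2 malfunctions, Lower limit switch 2 offline, Lower position sensor is down}.

9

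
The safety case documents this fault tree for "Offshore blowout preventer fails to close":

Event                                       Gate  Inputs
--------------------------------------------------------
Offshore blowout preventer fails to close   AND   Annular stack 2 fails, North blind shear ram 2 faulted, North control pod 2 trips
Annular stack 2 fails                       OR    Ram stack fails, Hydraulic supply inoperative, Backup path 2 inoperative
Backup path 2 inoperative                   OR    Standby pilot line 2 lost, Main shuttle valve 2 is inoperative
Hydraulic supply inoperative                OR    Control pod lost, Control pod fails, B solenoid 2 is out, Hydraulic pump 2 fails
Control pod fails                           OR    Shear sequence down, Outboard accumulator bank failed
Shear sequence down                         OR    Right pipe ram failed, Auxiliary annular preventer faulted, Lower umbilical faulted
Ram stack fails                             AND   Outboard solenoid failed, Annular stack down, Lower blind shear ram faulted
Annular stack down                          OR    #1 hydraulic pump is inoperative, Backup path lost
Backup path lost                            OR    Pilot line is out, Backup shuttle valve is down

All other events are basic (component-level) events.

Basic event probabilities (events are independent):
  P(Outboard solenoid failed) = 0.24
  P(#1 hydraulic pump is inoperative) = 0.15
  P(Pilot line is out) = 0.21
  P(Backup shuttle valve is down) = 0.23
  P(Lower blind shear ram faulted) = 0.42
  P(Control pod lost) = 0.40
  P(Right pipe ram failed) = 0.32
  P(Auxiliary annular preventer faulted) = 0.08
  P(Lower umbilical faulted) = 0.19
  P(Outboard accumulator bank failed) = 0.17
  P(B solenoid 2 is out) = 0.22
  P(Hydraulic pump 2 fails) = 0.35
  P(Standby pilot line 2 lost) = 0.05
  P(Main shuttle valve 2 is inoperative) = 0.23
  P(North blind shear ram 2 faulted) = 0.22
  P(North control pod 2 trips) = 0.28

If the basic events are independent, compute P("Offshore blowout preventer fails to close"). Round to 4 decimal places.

0.0561

P(Backup path lost) [OR] = 1 − (1−0.21) × (1−0.23) = 0.391700
P(Annular stack down) [OR] = 1 − (1−0.15) × (1−0.391700) = 0.482945
P(Ram stack fails) [AND] = 0.24 × 0.482945 × 0.42 = 0.048681
P(Shear sequence down) [OR] = 1 − (1−0.32) × (1−0.08) × (1−0.19) = 0.493264
P(Control pod fails) [OR] = 1 − (1−0.493264) × (1−0.17) = 0.579409
P(Hydraulic supply inoperative) [OR] = 1 − (1−0.40) × (1−0.579409) × (1−0.22) × (1−0.35) = 0.872056
P(Backup path 2 inoperative) [OR] = 1 − (1−0.05) × (1−0.23) = 0.268500
P(Annular stack 2 fails) [OR] = 1 − (1−0.048681) × (1−0.872056) × (1−0.268500) = 0.910965
P(Offshore blowout preventer fails to close) [AND] = 0.910965 × 0.22 × 0.28 = 0.056115
Rounded to 4 decimal places: P(Offshore blowout preventer fails to close) ≈ 0.0561.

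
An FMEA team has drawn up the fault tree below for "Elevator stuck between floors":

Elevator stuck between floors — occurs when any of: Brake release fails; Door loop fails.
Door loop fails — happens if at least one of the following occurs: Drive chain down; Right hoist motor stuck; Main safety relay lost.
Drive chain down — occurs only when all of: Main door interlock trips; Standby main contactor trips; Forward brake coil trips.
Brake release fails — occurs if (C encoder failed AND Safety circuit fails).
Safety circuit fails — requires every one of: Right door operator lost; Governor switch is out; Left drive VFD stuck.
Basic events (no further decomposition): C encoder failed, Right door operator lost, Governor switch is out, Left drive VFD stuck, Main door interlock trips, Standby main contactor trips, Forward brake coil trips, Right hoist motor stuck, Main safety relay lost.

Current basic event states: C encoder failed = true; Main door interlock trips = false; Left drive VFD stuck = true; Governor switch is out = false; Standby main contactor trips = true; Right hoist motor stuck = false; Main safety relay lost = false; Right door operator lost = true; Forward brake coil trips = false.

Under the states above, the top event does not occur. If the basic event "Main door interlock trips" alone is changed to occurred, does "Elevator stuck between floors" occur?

Counterfactual: set "Main door interlock trips" to occurred.
Safety circuit fails [AND]: Right door operator lost=occurs, Governor switch is out=not, Left drive VFD stuck=occurs → not all inputs occur → does not occur.
Brake release fails [AND]: C encoder failed=occurs, Safety circuit fails=not → not all inputs occur → does not occur.
Drive chain down [AND]: Main door interlock trips=occurs, Standby main contactor trips=occurs, Forward brake coil trips=not → not all inputs occur → does not occur.
Door loop fails [OR]: Drive chain down=not, Right hoist motor stuck=not, Main safety relay lost=not → no input occurs → does not occur.
Elevator stuck between floors [OR]: Brake release fails=not, Door loop fails=not → no input occurs → does not occur.

No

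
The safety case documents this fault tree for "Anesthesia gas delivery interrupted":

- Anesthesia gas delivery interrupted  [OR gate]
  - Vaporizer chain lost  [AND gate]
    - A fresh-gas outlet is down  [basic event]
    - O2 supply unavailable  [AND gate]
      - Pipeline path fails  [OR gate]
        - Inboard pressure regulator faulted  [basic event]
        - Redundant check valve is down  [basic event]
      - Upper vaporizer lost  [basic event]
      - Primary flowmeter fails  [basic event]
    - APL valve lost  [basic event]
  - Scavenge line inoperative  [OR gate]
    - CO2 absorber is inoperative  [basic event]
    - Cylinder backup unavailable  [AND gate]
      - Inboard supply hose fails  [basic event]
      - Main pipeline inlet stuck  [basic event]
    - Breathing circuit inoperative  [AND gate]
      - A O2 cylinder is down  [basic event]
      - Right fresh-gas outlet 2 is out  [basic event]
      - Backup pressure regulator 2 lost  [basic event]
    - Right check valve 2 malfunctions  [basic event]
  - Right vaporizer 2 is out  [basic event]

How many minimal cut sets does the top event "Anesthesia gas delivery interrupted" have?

7

Pipeline path fails [OR]: union of children's cut sets → 2 cut set(s).
O2 supply unavailable [AND]: one cut set from each child combined → 2 × 1 × 1 = 2 cut set(s).
Vaporizer chain lost [AND]: one cut set from each child combined → 1 × 2 × 1 = 2 cut set(s).
Cylinder backup unavailable [AND]: one cut set from each child combined → 1 × 1 = 1 cut set(s).
Breathing circuit inoperative [AND]: one cut set from each child combined → 1 × 1 × 1 = 1 cut set(s).
Scavenge line inoperative [OR]: union of children's cut sets → 4 cut set(s).
Anesthesia gas delivery interrupted [OR]: union of children's cut sets → 7 cut set(s).
Minimal cut sets: {A fresh-gas outlet is down, APL valve lost, Inboard pressure regulator faulted, Primary flowmeter fails, Upper vaporizer lost}; {A fresh-gas outlet is down, APL valve lost, Primary flowmeter fails, Redundant check valve is down, Upper vaporizer lost}; {CO2 absorber is inoperative}; {Inboard supply hose fails, Main pipeline inlet stuck}; {A O2 cylinder is down, Backup pressure regulator 2 lost, Right fresh-gas outlet 2 is out}; {Right check valve 2 malfunctions}; {Right vaporizer 2 is out}.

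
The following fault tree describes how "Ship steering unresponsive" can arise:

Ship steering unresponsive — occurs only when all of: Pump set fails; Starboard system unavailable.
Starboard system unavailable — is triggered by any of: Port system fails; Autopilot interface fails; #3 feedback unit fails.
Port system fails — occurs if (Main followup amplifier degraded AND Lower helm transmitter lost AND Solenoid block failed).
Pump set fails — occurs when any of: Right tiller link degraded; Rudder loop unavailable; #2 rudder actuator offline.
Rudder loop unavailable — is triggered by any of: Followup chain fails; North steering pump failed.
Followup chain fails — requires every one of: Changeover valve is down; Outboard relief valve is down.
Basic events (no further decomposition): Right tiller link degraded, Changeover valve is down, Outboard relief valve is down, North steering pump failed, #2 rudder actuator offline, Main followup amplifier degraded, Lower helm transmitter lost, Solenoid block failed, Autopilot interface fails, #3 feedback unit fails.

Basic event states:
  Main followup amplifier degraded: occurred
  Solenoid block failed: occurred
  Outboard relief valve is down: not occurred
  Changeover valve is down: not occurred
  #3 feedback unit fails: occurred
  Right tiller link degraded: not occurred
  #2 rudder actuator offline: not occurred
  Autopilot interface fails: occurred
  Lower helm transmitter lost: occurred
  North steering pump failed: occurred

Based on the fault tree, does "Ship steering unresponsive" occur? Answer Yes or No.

Followup chain fails [AND]: Changeover valve is down=not, Outboard relief valve is down=not → not all inputs occur → does not occur.
Rudder loop unavailable [OR]: Followup chain fails=not, North steering pump failed=occurs → at least one input occurs → occurs.
Pump set fails [OR]: Right tiller link degraded=not, Rudder loop unavailable=occurs, #2 rudder actuator offline=not → at least one input occurs → occurs.
Port system fails [AND]: Main followup amplifier degraded=occurs, Lower helm transmitter lost=occurs, Solenoid block failed=occurs → all inputs occur → occurs.
Starboard system unavailable [OR]: Port system fails=occurs, Autopilot interface fails=occurs, #3 feedback unit fails=occurs → at least one input occurs → occurs.
Ship steering unresponsive [AND]: Pump set fails=occurs, Starboard system unavailable=occurs → all inputs occur → occurs.

Yes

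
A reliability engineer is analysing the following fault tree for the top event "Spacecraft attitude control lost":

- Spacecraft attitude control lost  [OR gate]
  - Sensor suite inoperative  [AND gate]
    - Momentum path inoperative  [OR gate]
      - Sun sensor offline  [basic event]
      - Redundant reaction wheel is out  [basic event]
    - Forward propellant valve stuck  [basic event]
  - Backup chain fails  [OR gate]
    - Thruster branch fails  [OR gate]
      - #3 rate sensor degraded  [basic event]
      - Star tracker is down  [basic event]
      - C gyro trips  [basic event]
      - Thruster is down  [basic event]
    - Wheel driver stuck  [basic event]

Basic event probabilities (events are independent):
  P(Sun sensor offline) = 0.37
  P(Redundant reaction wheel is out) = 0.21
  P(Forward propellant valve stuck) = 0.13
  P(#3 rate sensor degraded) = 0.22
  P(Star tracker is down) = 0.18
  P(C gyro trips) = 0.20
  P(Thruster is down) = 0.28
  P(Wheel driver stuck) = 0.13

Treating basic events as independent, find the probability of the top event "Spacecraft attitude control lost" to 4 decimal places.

0.7004

P(Momentum path inoperative) [OR] = 1 − (1−0.37) × (1−0.21) = 0.502300
P(Sensor suite inoperative) [AND] = 0.502300 × 0.13 = 0.065299
P(Thruster branch fails) [OR] = 1 − (1−0.22) × (1−0.18) × (1−0.20) × (1−0.28) = 0.631590
P(Backup chain fails) [OR] = 1 − (1−0.631590) × (1−0.13) = 0.679483
P(Spacecraft attitude control lost) [OR] = 1 − (1−0.065299) × (1−0.679483) = 0.700412
Rounded to 4 decimal places: P(Spacecraft attitude control lost) ≈ 0.7004.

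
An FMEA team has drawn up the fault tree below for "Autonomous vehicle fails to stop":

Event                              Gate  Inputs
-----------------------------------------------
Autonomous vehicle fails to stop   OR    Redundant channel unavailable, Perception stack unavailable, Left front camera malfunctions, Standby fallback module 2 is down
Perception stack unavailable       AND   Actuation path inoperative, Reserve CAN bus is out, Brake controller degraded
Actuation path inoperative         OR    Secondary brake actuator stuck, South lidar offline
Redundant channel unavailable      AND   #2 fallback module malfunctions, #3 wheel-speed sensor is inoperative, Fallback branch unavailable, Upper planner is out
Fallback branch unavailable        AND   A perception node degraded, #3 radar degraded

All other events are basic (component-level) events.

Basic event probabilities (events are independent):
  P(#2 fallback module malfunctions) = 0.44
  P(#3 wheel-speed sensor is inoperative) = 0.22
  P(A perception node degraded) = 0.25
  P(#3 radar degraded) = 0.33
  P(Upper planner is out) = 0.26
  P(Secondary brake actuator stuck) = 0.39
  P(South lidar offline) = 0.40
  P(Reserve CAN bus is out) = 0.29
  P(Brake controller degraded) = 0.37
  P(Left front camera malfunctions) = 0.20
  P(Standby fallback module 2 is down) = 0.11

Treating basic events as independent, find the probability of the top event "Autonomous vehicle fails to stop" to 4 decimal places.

0.3378

P(Fallback branch unavailable) [AND] = 0.25 × 0.33 = 0.082500
P(Redundant channel unavailable) [AND] = 0.44 × 0.22 × 0.082500 × 0.26 = 0.002076
P(Actuation path inoperative) [OR] = 1 − (1−0.39) × (1−0.40) = 0.634000
P(Perception stack unavailable) [AND] = 0.634000 × 0.29 × 0.37 = 0.068028
P(Autonomous vehicle fails to stop) [OR] = 1 − (1−0.002076) × (1−0.068028) × (1−0.20) × (1−0.11) = 0.337813
Rounded to 4 decimal places: P(Autonomous vehicle fails to stop) ≈ 0.3378.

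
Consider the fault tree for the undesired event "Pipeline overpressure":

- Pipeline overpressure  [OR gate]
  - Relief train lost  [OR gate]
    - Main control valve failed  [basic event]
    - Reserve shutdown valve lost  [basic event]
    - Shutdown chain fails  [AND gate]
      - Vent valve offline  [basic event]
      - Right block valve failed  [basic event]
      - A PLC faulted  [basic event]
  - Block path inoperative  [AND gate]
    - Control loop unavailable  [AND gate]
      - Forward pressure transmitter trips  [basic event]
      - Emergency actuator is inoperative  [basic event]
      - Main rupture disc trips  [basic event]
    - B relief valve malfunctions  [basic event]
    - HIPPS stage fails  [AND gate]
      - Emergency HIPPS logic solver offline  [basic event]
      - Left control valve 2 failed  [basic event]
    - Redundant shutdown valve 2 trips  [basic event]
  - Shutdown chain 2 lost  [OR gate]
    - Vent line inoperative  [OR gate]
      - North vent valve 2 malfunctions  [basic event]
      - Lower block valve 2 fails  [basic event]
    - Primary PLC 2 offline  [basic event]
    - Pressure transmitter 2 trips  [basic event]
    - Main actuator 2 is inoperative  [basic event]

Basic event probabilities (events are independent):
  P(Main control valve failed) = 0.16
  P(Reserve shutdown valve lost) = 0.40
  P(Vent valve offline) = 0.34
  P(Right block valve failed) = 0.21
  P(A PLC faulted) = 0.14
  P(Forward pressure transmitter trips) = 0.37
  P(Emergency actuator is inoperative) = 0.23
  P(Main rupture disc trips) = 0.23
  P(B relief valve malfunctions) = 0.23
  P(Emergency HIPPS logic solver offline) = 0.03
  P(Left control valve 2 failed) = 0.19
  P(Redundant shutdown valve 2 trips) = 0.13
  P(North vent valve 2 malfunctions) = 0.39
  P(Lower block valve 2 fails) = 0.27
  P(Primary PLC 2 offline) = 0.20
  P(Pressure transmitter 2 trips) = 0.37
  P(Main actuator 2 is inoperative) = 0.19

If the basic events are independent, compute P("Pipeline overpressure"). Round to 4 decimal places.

0.9093

P(Shutdown chain fails) [AND] = 0.34 × 0.21 × 0.14 = 0.009996
P(Relief train lost) [OR] = 1 − (1−0.16) × (1−0.40) × (1−0.009996) = 0.501038
P(Control loop unavailable) [AND] = 0.37 × 0.23 × 0.23 = 0.019573
P(HIPPS stage fails) [AND] = 0.03 × 0.19 = 0.005700
P(Block path inoperative) [AND] = 0.019573 × 0.23 × 0.005700 × 0.13 = 0.000003
P(Vent line inoperative) [OR] = 1 − (1−0.39) × (1−0.27) = 0.554700
P(Shutdown chain 2 lost) [OR] = 1 − (1−0.554700) × (1−0.20) × (1−0.37) × (1−0.19) = 0.818211
P(Pipeline overpressure) [OR] = 1 − (1−0.501038) × (1−0.000003) × (1−0.818211) = 0.909294
Rounded to 4 decimal places: P(Pipeline overpressure) ≈ 0.9093.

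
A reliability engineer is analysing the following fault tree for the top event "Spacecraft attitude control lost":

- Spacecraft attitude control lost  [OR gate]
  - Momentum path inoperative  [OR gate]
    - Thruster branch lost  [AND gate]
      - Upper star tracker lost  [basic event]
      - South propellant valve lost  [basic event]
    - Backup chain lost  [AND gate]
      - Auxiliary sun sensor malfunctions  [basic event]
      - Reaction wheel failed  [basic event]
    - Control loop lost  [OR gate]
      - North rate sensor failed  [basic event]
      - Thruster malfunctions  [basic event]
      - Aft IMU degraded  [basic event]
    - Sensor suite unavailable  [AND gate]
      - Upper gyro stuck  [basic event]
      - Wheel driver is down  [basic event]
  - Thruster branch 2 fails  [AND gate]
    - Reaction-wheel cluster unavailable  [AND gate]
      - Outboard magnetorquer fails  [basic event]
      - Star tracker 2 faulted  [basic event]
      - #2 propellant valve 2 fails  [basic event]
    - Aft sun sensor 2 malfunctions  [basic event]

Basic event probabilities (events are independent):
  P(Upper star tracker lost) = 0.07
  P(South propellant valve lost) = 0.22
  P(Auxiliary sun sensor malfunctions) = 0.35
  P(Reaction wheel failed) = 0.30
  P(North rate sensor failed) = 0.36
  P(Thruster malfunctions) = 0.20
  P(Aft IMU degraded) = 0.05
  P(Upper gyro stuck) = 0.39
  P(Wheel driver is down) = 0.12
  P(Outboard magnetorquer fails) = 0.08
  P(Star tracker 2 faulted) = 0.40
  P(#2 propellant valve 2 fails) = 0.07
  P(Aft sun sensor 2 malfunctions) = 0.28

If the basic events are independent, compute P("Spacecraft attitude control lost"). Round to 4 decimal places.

0.5917

P(Thruster branch lost) [AND] = 0.07 × 0.22 = 0.015400
P(Backup chain lost) [AND] = 0.35 × 0.30 = 0.105000
P(Control loop lost) [OR] = 1 − (1−0.36) × (1−0.20) × (1−0.05) = 0.513600
P(Sensor suite unavailable) [AND] = 0.39 × 0.12 = 0.046800
P(Momentum path inoperative) [OR] = 1 − (1−0.015400) × (1−0.105000) × (1−0.513600) × (1−0.046800) = 0.591436
P(Reaction-wheel cluster unavailable) [AND] = 0.08 × 0.40 × 0.07 = 0.002240
P(Thruster branch 2 fails) [AND] = 0.002240 × 0.28 = 0.000627
P(Spacecraft attitude control lost) [OR] = 1 − (1−0.591436) × (1−0.000627) = 0.591692
Rounded to 4 decimal places: P(Spacecraft attitude control lost) ≈ 0.5917.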